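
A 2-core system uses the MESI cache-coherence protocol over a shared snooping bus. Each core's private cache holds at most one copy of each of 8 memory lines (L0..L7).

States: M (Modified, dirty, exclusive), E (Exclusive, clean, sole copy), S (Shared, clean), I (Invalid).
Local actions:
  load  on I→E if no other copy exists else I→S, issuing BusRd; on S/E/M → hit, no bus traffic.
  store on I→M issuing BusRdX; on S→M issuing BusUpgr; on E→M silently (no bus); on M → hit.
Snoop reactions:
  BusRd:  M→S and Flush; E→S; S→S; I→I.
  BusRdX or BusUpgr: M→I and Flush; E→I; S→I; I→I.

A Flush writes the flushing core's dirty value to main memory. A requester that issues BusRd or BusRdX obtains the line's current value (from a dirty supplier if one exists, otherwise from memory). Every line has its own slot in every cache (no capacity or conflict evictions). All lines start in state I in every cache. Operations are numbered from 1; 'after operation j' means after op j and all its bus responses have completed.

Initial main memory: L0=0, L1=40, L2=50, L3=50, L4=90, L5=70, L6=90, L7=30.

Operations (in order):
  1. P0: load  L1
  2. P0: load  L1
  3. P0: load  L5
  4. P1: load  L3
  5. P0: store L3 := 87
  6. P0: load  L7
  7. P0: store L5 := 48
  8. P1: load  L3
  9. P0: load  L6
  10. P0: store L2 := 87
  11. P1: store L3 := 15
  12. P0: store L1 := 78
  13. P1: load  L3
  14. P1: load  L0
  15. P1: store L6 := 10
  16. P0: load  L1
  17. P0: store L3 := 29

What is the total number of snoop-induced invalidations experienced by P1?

invalidations = 2

[1] P0: load  L1 | P0:E(40), P1:I | bus: BusRd
[2] P0: load  L1 | P0:E(40), P1:I | bus: none
[3] P0: load  L5 | P0:E(70), P1:I | bus: BusRd
[4] P1: load  L3 | P0:I, P1:E(50) | bus: BusRd
[5] P0: store L3 := 87 | P0:M(87), P1:I | bus: BusRdX
[6] P0: load  L7 | P0:E(30), P1:I | bus: BusRd
[7] P0: store L5 := 48 | P0:M(48), P1:I | bus: none
[8] P1: load  L3 | P0:S(87), P1:S(87) | bus: BusRd,Flush
[9] P0: load  L6 | P0:E(90), P1:I | bus: BusRd
[10] P0: store L2 := 87 | P0:M(87), P1:I | bus: BusRdX
[11] P1: store L3 := 15 | P0:I, P1:M(15) | bus: BusUpgr
[12] P0: store L1 := 78 | P0:M(78), P1:I | bus: none
[13] P1: load  L3 | P0:I, P1:M(15) | bus: none
[14] P1: load  L0 | P0:I, P1:E(0) | bus: BusRd
[15] P1: store L6 := 10 | P0:I, P1:M(10) | bus: BusRdX
[16] P0: load  L1 | P0:M(78), P1:I | bus: none
[17] P0: store L3 := 29 | P0:M(29), P1:I | bus: BusRdX,Flush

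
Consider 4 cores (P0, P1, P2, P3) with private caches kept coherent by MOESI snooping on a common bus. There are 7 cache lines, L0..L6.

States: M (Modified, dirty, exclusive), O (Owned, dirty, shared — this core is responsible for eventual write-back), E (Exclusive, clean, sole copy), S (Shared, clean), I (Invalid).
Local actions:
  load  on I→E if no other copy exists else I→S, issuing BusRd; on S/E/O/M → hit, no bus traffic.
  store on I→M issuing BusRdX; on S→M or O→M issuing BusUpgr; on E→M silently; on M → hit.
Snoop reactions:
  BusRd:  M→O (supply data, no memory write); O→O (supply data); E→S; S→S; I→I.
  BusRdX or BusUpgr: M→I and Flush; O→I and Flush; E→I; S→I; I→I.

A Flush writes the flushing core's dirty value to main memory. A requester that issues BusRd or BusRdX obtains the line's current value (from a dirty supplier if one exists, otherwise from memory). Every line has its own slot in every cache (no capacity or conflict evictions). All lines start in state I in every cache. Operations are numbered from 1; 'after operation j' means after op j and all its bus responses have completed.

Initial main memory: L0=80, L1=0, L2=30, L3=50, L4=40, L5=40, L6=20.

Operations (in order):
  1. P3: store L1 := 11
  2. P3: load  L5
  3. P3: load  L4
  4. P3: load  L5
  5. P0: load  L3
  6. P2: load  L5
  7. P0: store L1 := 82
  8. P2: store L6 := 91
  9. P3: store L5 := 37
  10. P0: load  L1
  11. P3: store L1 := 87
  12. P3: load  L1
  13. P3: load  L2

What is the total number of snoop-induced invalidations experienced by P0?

  op1 P3: store L1 := 11 → I/I/I/M on L1; bus BusRdX; mem=0
  op2 P3: load  L5 → I/I/I/E on L5; bus BusRd; mem=40
  op3 P3: load  L4 → I/I/I/E on L4; bus BusRd; mem=40
  op4 P3: load  L5 → I/I/I/E on L5; bus (none); mem=40
  op5 P0: load  L3 → E/I/I/I on L3; bus BusRd; mem=50
  op6 P2: load  L5 → I/I/S/S on L5; bus BusRd; mem=40
  op7 P0: store L1 := 82 → M/I/I/I on L1; bus BusRdX Flush; mem=11
  op8 P2: store L6 := 91 → I/I/M/I on L6; bus BusRdX; mem=20
  op9 P3: store L5 := 37 → I/I/I/M on L5; bus BusUpgr; mem=40
  op10 P0: load  L1 → M/I/I/I on L1; bus (none); mem=11
  op11 P3: store L1 := 87 → I/I/I/M on L1; bus BusRdX Flush; mem=82
  op12 P3: load  L1 → I/I/I/M on L1; bus (none); mem=82
  op13 P3: load  L2 → I/I/I/E on L2; bus BusRd; mem=30

invalidations = 1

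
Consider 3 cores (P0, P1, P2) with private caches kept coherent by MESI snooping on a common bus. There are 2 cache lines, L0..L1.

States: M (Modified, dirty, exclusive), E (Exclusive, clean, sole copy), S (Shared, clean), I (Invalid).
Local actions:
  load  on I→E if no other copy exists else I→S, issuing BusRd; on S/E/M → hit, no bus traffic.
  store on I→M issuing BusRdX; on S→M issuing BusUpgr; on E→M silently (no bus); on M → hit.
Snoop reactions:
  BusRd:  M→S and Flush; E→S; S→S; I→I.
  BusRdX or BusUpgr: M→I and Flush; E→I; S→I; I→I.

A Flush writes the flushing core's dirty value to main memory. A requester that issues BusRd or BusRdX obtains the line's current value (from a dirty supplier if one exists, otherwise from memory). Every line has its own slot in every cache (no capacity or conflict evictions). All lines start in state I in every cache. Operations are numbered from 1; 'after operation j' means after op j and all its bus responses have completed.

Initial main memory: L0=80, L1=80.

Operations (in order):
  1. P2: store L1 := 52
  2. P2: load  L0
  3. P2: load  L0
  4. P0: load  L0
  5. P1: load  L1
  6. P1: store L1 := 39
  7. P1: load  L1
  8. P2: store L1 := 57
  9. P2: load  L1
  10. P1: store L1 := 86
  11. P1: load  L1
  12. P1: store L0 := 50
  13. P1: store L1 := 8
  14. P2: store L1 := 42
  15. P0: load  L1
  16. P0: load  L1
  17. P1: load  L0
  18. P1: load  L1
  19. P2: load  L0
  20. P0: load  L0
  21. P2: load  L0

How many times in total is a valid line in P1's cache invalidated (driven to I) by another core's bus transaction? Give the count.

invalidations = 2

step 1: P2: store L1 := 52  ⟶  IIM  (L1)  txn=BusRdX  M[L1]=80
step 2: P2: load  L0  ⟶  IIE  (L0)  txn=BusRd  M[L0]=80
step 3: P2: load  L0  ⟶  IIE  (L0)  txn=∅  M[L0]=80
step 4: P0: load  L0  ⟶  SIS  (L0)  txn=BusRd  M[L0]=80
step 5: P1: load  L1  ⟶  ISS  (L1)  txn=BusRd+Flush  M[L1]=52
step 6: P1: store L1 := 39  ⟶  IMI  (L1)  txn=BusUpgr  M[L1]=52
step 7: P1: load  L1  ⟶  IMI  (L1)  txn=∅  M[L1]=52
step 8: P2: store L1 := 57  ⟶  IIM  (L1)  txn=BusRdX+Flush  M[L1]=39
step 9: P2: load  L1  ⟶  IIM  (L1)  txn=∅  M[L1]=39
step 10: P1: store L1 := 86  ⟶  IMI  (L1)  txn=BusRdX+Flush  M[L1]=57
step 11: P1: load  L1  ⟶  IMI  (L1)  txn=∅  M[L1]=57
step 12: P1: store L0 := 50  ⟶  IMI  (L0)  txn=BusRdX  M[L0]=80
step 13: P1: store L1 := 8  ⟶  IMI  (L1)  txn=∅  M[L1]=57
step 14: P2: store L1 := 42  ⟶  IIM  (L1)  txn=BusRdX+Flush  M[L1]=8
step 15: P0: load  L1  ⟶  SIS  (L1)  txn=BusRd+Flush  M[L1]=42
step 16: P0: load  L1  ⟶  SIS  (L1)  txn=∅  M[L1]=42
step 17: P1: load  L0  ⟶  IMI  (L0)  txn=∅  M[L0]=80
step 18: P1: load  L1  ⟶  SSS  (L1)  txn=BusRd  M[L1]=42
step 19: P2: load  L0  ⟶  ISS  (L0)  txn=BusRd+Flush  M[L0]=50
step 20: P0: load  L0  ⟶  SSS  (L0)  txn=BusRd  M[L0]=50
step 21: P2: load  L0  ⟶  SSS  (L0)  txn=∅  M[L0]=50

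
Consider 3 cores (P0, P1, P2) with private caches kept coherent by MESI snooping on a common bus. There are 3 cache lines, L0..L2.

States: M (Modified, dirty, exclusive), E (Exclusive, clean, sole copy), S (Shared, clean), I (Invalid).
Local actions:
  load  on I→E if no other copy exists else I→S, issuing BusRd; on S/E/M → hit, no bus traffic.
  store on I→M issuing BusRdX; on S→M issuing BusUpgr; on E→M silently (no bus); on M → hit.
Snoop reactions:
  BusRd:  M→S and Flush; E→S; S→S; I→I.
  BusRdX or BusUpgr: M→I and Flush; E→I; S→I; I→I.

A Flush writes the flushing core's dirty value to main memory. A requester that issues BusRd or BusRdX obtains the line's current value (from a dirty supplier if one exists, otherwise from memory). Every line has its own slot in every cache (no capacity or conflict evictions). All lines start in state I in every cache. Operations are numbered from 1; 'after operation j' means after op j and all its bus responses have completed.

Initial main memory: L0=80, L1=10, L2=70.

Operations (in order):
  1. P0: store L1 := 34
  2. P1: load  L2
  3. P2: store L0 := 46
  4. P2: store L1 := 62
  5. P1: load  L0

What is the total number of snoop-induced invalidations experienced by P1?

invalidations = 0

1. P0: store L1 := 34  bus=[BusRdX]  L1: P0=M P1=I P2=I  mem[L1]=10
2. P1: load  L2  bus=[BusRd]  L2: P0=I P1=E P2=I  mem[L2]=70
3. P2: store L0 := 46  bus=[BusRdX]  L0: P0=I P1=I P2=M  mem[L0]=80
4. P2: store L1 := 62  bus=[BusRdX,Flush]  L1: P0=I P1=I P2=M  mem[L1]=34
5. P1: load  L0  bus=[BusRd,Flush]  L0: P0=I P1=S P2=S  mem[L0]=46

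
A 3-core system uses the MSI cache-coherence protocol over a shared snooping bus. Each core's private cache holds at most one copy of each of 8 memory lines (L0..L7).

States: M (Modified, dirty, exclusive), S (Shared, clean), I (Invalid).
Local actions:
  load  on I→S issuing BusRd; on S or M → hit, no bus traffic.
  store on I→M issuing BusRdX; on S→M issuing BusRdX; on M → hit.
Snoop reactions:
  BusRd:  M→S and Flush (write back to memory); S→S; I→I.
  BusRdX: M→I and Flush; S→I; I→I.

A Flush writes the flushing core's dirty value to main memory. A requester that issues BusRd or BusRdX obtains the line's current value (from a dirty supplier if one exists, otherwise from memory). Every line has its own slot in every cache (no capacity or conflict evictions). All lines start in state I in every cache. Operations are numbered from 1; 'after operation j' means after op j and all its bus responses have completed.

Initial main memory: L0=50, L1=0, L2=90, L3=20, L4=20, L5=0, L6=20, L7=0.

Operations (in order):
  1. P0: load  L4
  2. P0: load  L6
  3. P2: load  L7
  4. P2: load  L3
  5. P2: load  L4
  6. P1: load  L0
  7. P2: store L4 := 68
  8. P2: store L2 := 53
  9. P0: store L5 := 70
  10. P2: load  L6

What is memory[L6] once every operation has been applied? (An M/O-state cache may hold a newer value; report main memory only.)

memory[L6] = 20

[1] P0: load  L4 | P0:S(20), P1:I, P2:I | bus: BusRd
[2] P0: load  L6 | P0:S(20), P1:I, P2:I | bus: BusRd
[3] P2: load  L7 | P0:I, P1:I, P2:S(0) | bus: BusRd
[4] P2: load  L3 | P0:I, P1:I, P2:S(20) | bus: BusRd
[5] P2: load  L4 | P0:S(20), P1:I, P2:S(20) | bus: BusRd
[6] P1: load  L0 | P0:I, P1:S(50), P2:I | bus: BusRd
[7] P2: store L4 := 68 | P0:I, P1:I, P2:M(68) | bus: BusRdX
[8] P2: store L2 := 53 | P0:I, P1:I, P2:M(53) | bus: BusRdX
[9] P0: store L5 := 70 | P0:M(70), P1:I, P2:I | bus: BusRdX
[10] P2: load  L6 | P0:S(20), P1:I, P2:S(20) | bus: BusRd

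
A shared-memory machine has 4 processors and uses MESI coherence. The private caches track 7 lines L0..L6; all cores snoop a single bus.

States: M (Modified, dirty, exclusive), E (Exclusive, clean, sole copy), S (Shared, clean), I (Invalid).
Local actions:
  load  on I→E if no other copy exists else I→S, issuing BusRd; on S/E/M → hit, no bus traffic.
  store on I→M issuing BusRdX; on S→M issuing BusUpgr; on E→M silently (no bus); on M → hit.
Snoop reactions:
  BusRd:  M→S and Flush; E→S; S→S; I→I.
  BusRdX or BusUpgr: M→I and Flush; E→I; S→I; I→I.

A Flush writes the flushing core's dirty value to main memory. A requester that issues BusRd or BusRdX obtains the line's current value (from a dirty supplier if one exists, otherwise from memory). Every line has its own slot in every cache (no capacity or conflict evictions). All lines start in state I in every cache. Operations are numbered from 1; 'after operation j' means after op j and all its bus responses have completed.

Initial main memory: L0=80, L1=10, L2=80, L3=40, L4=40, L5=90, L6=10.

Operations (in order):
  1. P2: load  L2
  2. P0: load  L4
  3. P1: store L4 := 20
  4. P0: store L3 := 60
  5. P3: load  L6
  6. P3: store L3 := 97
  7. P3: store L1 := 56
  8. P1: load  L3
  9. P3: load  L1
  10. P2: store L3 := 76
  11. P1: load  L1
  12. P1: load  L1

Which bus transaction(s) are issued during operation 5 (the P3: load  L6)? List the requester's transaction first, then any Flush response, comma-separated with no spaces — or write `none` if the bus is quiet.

1. P2: load  L2  bus=[BusRd]  L2: P0=I P1=I P2=E P3=I  mem[L2]=80
2. P0: load  L4  bus=[BusRd]  L4: P0=E P1=I P2=I P3=I  mem[L4]=40
3. P1: store L4 := 20  bus=[BusRdX]  L4: P0=I P1=M P2=I P3=I  mem[L4]=40
4. P0: store L3 := 60  bus=[BusRdX]  L3: P0=M P1=I P2=I P3=I  mem[L3]=40
5. P3: load  L6  bus=[BusRd]  L6: P0=I P1=I P2=I P3=E  mem[L6]=10
6. P3: store L3 := 97  bus=[BusRdX,Flush]  L3: P0=I P1=I P2=I P3=M  mem[L3]=60
7. P3: store L1 := 56  bus=[BusRdX]  L1: P0=I P1=I P2=I P3=M  mem[L1]=10
8. P1: load  L3  bus=[BusRd,Flush]  L3: P0=I P1=S P2=I P3=S  mem[L3]=97
9. P3: load  L1  bus=[-]  L1: P0=I P1=I P2=I P3=M  mem[L1]=10
10. P2: store L3 := 76  bus=[BusRdX]  L3: P0=I P1=I P2=M P3=I  mem[L3]=97
11. P1: load  L1  bus=[BusRd,Flush]  L1: P0=I P1=S P2=I P3=S  mem[L1]=56
12. P1: load  L1  bus=[-]  L1: P0=I P1=S P2=I P3=S  mem[L1]=56

bus = BusRd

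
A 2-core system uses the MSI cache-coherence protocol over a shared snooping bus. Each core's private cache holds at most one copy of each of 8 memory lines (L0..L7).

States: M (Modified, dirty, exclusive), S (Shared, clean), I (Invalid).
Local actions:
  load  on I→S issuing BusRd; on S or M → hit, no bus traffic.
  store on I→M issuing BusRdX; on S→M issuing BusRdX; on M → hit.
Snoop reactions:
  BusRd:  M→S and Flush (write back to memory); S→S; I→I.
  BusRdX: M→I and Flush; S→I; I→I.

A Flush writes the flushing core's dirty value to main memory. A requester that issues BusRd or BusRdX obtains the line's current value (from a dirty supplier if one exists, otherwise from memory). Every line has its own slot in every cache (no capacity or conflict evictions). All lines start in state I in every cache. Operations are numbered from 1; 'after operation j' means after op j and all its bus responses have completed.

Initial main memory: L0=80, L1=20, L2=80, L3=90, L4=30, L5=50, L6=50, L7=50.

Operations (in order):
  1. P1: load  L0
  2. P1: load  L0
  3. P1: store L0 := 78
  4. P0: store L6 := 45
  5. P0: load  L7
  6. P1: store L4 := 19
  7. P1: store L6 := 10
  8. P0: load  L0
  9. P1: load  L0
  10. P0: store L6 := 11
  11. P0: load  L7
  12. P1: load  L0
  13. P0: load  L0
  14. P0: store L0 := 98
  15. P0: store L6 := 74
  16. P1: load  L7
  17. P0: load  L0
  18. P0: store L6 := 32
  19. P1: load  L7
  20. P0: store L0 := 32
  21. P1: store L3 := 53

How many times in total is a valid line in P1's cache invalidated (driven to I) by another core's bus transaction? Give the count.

step 1: P1: load  L0  ⟶  IS  (L0)  txn=BusRd  M[L0]=80
step 2: P1: load  L0  ⟶  IS  (L0)  txn=∅  M[L0]=80
step 3: P1: store L0 := 78  ⟶  IM  (L0)  txn=BusRdX  M[L0]=80
step 4: P0: store L6 := 45  ⟶  MI  (L6)  txn=BusRdX  M[L6]=50
step 5: P0: load  L7  ⟶  SI  (L7)  txn=BusRd  M[L7]=50
step 6: P1: store L4 := 19  ⟶  IM  (L4)  txn=BusRdX  M[L4]=30
step 7: P1: store L6 := 10  ⟶  IM  (L6)  txn=BusRdX+Flush  M[L6]=45
step 8: P0: load  L0  ⟶  SS  (L0)  txn=BusRd+Flush  M[L0]=78
step 9: P1: load  L0  ⟶  SS  (L0)  txn=∅  M[L0]=78
step 10: P0: store L6 := 11  ⟶  MI  (L6)  txn=BusRdX+Flush  M[L6]=10
step 11: P0: load  L7  ⟶  SI  (L7)  txn=∅  M[L7]=50
step 12: P1: load  L0  ⟶  SS  (L0)  txn=∅  M[L0]=78
step 13: P0: load  L0  ⟶  SS  (L0)  txn=∅  M[L0]=78
step 14: P0: store L0 := 98  ⟶  MI  (L0)  txn=BusRdX  M[L0]=78
step 15: P0: store L6 := 74  ⟶  MI  (L6)  txn=∅  M[L6]=10
step 16: P1: load  L7  ⟶  SS  (L7)  txn=BusRd  M[L7]=50
step 17: P0: load  L0  ⟶  MI  (L0)  txn=∅  M[L0]=78
step 18: P0: store L6 := 32  ⟶  MI  (L6)  txn=∅  M[L6]=10
step 19: P1: load  L7  ⟶  SS  (L7)  txn=∅  M[L7]=50
step 20: P0: store L0 := 32  ⟶  MI  (L0)  txn=∅  M[L0]=78
step 21: P1: store L3 := 53  ⟶  IM  (L3)  txn=BusRdX  M[L3]=90

invalidations = 2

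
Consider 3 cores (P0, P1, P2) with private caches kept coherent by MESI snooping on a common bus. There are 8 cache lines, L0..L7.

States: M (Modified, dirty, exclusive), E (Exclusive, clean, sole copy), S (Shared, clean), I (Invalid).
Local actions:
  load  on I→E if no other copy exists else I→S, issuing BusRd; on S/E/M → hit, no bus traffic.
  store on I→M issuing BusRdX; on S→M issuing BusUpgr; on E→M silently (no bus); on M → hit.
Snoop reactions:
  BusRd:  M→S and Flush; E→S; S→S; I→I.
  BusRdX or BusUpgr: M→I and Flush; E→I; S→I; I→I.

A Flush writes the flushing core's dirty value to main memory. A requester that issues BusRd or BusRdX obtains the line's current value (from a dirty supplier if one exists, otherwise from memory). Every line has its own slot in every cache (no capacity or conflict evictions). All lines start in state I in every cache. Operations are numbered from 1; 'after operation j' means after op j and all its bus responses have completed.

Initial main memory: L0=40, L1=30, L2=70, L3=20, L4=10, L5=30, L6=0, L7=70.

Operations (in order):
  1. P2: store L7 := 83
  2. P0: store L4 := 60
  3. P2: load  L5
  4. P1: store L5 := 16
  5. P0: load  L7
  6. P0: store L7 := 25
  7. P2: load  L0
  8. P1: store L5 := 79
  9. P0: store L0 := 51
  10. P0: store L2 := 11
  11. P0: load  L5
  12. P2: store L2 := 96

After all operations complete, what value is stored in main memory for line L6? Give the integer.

[1] P2: store L7 := 83 | P0:I, P1:I, P2:M(83) | bus: BusRdX
[2] P0: store L4 := 60 | P0:M(60), P1:I, P2:I | bus: BusRdX
[3] P2: load  L5 | P0:I, P1:I, P2:E(30) | bus: BusRd
[4] P1: store L5 := 16 | P0:I, P1:M(16), P2:I | bus: BusRdX
[5] P0: load  L7 | P0:S(83), P1:I, P2:S(83) | bus: BusRd,Flush
[6] P0: store L7 := 25 | P0:M(25), P1:I, P2:I | bus: BusUpgr
[7] P2: load  L0 | P0:I, P1:I, P2:E(40) | bus: BusRd
[8] P1: store L5 := 79 | P0:I, P1:M(79), P2:I | bus: none
[9] P0: store L0 := 51 | P0:M(51), P1:I, P2:I | bus: BusRdX
[10] P0: store L2 := 11 | P0:M(11), P1:I, P2:I | bus: BusRdX
[11] P0: load  L5 | P0:S(79), P1:S(79), P2:I | bus: BusRd,Flush
[12] P2: store L2 := 96 | P0:I, P1:I, P2:M(96) | bus: BusRdX,Flush

memory[L6] = 0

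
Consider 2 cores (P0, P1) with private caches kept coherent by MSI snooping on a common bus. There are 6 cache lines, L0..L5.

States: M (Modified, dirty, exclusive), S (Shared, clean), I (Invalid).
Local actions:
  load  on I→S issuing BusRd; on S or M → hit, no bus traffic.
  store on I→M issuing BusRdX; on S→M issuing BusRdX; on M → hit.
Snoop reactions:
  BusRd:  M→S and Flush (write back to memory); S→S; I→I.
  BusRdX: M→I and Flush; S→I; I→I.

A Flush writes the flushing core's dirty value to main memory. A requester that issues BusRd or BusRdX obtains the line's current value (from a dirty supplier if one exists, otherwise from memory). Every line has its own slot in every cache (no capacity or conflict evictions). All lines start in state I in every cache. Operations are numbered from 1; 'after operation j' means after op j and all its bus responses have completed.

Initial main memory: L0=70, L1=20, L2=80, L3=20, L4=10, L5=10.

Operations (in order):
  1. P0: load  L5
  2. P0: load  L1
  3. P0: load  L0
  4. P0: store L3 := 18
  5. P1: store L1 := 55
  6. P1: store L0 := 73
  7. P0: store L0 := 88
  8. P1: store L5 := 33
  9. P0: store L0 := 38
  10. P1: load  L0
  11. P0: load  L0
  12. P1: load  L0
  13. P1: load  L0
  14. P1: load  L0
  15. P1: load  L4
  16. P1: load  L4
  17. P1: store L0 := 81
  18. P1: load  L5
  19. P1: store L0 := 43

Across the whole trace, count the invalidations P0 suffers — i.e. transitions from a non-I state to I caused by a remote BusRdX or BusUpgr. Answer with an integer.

invalidations = 4

step 1: P0: load  L5  ⟶  SI  (L5)  txn=BusRd  M[L5]=10
step 2: P0: load  L1  ⟶  SI  (L1)  txn=BusRd  M[L1]=20
step 3: P0: load  L0  ⟶  SI  (L0)  txn=BusRd  M[L0]=70
step 4: P0: store L3 := 18  ⟶  MI  (L3)  txn=BusRdX  M[L3]=20
step 5: P1: store L1 := 55  ⟶  IM  (L1)  txn=BusRdX  M[L1]=20
step 6: P1: store L0 := 73  ⟶  IM  (L0)  txn=BusRdX  M[L0]=70
step 7: P0: store L0 := 88  ⟶  MI  (L0)  txn=BusRdX+Flush  M[L0]=73
step 8: P1: store L5 := 33  ⟶  IM  (L5)  txn=BusRdX  M[L5]=10
step 9: P0: store L0 := 38  ⟶  MI  (L0)  txn=∅  M[L0]=73
step 10: P1: load  L0  ⟶  SS  (L0)  txn=BusRd+Flush  M[L0]=38
step 11: P0: load  L0  ⟶  SS  (L0)  txn=∅  M[L0]=38
step 12: P1: load  L0  ⟶  SS  (L0)  txn=∅  M[L0]=38
step 13: P1: load  L0  ⟶  SS  (L0)  txn=∅  M[L0]=38
step 14: P1: load  L0  ⟶  SS  (L0)  txn=∅  M[L0]=38
step 15: P1: load  L4  ⟶  IS  (L4)  txn=BusRd  M[L4]=10
step 16: P1: load  L4  ⟶  IS  (L4)  txn=∅  M[L4]=10
step 17: P1: store L0 := 81  ⟶  IM  (L0)  txn=BusRdX  M[L0]=38
step 18: P1: load  L5  ⟶  IM  (L5)  txn=∅  M[L5]=10
step 19: P1: store L0 := 43  ⟶  IM  (L0)  txn=∅  M[L0]=38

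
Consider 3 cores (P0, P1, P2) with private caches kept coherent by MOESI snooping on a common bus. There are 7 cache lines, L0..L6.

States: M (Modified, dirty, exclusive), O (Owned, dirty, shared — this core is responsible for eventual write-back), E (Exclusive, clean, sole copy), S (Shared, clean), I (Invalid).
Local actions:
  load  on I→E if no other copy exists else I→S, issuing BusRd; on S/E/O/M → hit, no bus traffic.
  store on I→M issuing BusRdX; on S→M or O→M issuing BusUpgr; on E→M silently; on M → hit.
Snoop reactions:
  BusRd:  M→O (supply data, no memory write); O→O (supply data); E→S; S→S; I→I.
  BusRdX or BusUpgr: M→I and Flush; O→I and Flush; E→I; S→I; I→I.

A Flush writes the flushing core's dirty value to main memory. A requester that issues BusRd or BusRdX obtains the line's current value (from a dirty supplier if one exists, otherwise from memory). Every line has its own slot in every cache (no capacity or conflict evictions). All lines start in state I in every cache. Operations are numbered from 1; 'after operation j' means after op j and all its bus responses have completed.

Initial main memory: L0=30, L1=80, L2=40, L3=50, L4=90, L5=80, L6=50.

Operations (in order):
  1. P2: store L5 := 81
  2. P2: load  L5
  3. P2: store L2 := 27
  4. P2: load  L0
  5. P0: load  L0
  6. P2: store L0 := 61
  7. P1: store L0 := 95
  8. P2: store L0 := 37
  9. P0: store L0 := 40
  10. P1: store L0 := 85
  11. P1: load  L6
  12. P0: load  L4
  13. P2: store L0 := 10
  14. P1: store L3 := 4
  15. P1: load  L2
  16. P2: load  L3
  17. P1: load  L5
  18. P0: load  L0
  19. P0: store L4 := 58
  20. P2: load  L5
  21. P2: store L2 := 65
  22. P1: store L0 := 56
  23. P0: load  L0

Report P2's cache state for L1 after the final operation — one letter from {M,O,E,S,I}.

  op1 P2: store L5 := 81 → I/I/M on L5; bus BusRdX; mem=80
  op2 P2: load  L5 → I/I/M on L5; bus (none); mem=80
  op3 P2: store L2 := 27 → I/I/M on L2; bus BusRdX; mem=40
  op4 P2: load  L0 → I/I/E on L0; bus BusRd; mem=30
  op5 P0: load  L0 → S/I/S on L0; bus BusRd; mem=30
  op6 P2: store L0 := 61 → I/I/M on L0; bus BusUpgr; mem=30
  op7 P1: store L0 := 95 → I/M/I on L0; bus BusRdX Flush; mem=61
  op8 P2: store L0 := 37 → I/I/M on L0; bus BusRdX Flush; mem=95
  op9 P0: store L0 := 40 → M/I/I on L0; bus BusRdX Flush; mem=37
  op10 P1: store L0 := 85 → I/M/I on L0; bus BusRdX Flush; mem=40
  op11 P1: load  L6 → I/E/I on L6; bus BusRd; mem=50
  op12 P0: load  L4 → E/I/I on L4; bus BusRd; mem=90
  op13 P2: store L0 := 10 → I/I/M on L0; bus BusRdX Flush; mem=85
  op14 P1: store L3 := 4 → I/M/I on L3; bus BusRdX; mem=50
  op15 P1: load  L2 → I/S/O on L2; bus BusRd; mem=40
  op16 P2: load  L3 → I/O/S on L3; bus BusRd; mem=50
  op17 P1: load  L5 → I/S/O on L5; bus BusRd; mem=80
  op18 P0: load  L0 → S/I/O on L0; bus BusRd; mem=85
  op19 P0: store L4 := 58 → M/I/I on L4; bus (none); mem=90
  op20 P2: load  L5 → I/S/O on L5; bus (none); mem=80
  op21 P2: store L2 := 65 → I/I/M on L2; bus BusUpgr; mem=40
  op22 P1: store L0 := 56 → I/M/I on L0; bus BusRdX Flush; mem=10
  op23 P0: load  L0 → S/O/I on L0; bus BusRd; mem=10

state = I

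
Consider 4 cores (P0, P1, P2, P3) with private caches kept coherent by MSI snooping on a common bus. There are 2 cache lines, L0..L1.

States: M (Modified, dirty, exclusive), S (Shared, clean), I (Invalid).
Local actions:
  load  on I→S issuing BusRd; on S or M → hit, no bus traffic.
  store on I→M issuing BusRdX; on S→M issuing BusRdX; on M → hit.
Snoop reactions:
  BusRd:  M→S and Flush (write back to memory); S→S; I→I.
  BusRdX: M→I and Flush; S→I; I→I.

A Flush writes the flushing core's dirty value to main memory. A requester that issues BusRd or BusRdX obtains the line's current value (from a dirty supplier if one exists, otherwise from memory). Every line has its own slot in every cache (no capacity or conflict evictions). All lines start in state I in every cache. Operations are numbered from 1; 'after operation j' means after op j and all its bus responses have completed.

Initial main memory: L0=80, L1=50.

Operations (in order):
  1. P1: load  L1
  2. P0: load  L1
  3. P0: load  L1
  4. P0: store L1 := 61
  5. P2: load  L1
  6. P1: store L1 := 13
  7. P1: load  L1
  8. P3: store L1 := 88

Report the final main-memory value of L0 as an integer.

memory[L0] = 80

[1] P1: load  L1 | P0:I, P1:S(50), P2:I, P3:I | bus: BusRd
[2] P0: load  L1 | P0:S(50), P1:S(50), P2:I, P3:I | bus: BusRd
[3] P0: load  L1 | P0:S(50), P1:S(50), P2:I, P3:I | bus: none
[4] P0: store L1 := 61 | P0:M(61), P1:I, P2:I, P3:I | bus: BusRdX
[5] P2: load  L1 | P0:S(61), P1:I, P2:S(61), P3:I | bus: BusRd,Flush
[6] P1: store L1 := 13 | P0:I, P1:M(13), P2:I, P3:I | bus: BusRdX
[7] P1: load  L1 | P0:I, P1:M(13), P2:I, P3:I | bus: none
[8] P3: store L1 := 88 | P0:I, P1:I, P2:I, P3:M(88) | bus: BusRdX,Flush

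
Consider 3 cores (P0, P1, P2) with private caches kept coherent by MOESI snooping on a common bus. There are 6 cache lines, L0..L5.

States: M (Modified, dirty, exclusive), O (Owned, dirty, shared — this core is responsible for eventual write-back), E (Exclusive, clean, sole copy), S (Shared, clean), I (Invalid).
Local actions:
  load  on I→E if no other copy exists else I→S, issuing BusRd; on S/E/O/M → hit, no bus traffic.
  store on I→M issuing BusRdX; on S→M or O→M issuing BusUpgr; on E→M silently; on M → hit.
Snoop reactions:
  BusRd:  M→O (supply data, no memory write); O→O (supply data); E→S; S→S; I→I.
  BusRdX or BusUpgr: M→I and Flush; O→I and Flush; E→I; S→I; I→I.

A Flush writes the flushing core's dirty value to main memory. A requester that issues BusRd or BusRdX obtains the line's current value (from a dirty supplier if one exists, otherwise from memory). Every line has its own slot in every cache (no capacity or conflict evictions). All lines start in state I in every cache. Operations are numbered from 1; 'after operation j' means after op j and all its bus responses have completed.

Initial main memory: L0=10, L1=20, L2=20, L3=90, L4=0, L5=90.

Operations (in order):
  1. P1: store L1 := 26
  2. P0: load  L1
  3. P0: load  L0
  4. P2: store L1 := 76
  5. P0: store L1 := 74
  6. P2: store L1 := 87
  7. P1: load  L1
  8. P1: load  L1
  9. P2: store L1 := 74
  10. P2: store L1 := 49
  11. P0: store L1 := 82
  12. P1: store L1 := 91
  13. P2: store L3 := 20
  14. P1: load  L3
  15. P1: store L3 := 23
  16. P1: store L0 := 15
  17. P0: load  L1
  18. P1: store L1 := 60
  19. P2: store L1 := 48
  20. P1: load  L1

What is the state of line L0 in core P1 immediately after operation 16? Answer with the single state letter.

state = M

step 1: P1: store L1 := 26  ⟶  IMI  (L1)  txn=BusRdX  M[L1]=20
step 2: P0: load  L1  ⟶  SOI  (L1)  txn=BusRd  M[L1]=20
step 3: P0: load  L0  ⟶  EII  (L0)  txn=BusRd  M[L0]=10
step 4: P2: store L1 := 76  ⟶  IIM  (L1)  txn=BusRdX+Flush  M[L1]=26
step 5: P0: store L1 := 74  ⟶  MII  (L1)  txn=BusRdX+Flush  M[L1]=76
step 6: P2: store L1 := 87  ⟶  IIM  (L1)  txn=BusRdX+Flush  M[L1]=74
step 7: P1: load  L1  ⟶  ISO  (L1)  txn=BusRd  M[L1]=74
step 8: P1: load  L1  ⟶  ISO  (L1)  txn=∅  M[L1]=74
step 9: P2: store L1 := 74  ⟶  IIM  (L1)  txn=BusUpgr  M[L1]=74
step 10: P2: store L1 := 49  ⟶  IIM  (L1)  txn=∅  M[L1]=74
step 11: P0: store L1 := 82  ⟶  MII  (L1)  txn=BusRdX+Flush  M[L1]=49
step 12: P1: store L1 := 91  ⟶  IMI  (L1)  txn=BusRdX+Flush  M[L1]=82
step 13: P2: store L3 := 20  ⟶  IIM  (L3)  txn=BusRdX  M[L3]=90
step 14: P1: load  L3  ⟶  ISO  (L3)  txn=BusRd  M[L3]=90
step 15: P1: store L3 := 23  ⟶  IMI  (L3)  txn=BusUpgr+Flush  M[L3]=20
step 16: P1: store L0 := 15  ⟶  IMI  (L0)  txn=BusRdX  M[L0]=10
step 17: P0: load  L1  ⟶  SOI  (L1)  txn=BusRd  M[L1]=82
step 18: P1: store L1 := 60  ⟶  IMI  (L1)  txn=BusUpgr  M[L1]=82
step 19: P2: store L1 := 48  ⟶  IIM  (L1)  txn=BusRdX+Flush  M[L1]=60
step 20: P1: load  L1  ⟶  ISO  (L1)  txn=BusRd  M[L1]=60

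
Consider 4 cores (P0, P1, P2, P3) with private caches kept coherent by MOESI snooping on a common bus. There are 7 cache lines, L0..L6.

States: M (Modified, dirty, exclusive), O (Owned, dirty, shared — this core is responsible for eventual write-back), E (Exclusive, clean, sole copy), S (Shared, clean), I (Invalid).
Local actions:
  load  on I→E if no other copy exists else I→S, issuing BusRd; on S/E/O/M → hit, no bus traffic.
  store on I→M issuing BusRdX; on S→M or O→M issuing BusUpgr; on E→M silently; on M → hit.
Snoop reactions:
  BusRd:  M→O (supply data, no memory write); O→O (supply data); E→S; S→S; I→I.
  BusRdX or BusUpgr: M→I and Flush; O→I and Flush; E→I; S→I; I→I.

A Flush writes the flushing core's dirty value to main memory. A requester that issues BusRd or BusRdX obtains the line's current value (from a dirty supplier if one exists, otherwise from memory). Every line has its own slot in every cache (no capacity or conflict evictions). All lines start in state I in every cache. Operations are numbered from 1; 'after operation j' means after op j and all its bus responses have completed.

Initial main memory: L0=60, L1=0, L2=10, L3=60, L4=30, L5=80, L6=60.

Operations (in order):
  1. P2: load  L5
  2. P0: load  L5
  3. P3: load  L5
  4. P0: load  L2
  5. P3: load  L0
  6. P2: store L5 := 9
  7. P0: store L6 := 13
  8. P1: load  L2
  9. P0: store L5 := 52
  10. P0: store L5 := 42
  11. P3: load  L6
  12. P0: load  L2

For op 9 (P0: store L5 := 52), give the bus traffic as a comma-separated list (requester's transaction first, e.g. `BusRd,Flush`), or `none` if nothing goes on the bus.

  op1 P2: load  L5 → I/I/E/I on L5; bus BusRd; mem=80
  op2 P0: load  L5 → S/I/S/I on L5; bus BusRd; mem=80
  op3 P3: load  L5 → S/I/S/S on L5; bus BusRd; mem=80
  op4 P0: load  L2 → E/I/I/I on L2; bus BusRd; mem=10
  op5 P3: load  L0 → I/I/I/E on L0; bus BusRd; mem=60
  op6 P2: store L5 := 9 → I/I/M/I on L5; bus BusUpgr; mem=80
  op7 P0: store L6 := 13 → M/I/I/I on L6; bus BusRdX; mem=60
  op8 P1: load  L2 → S/S/I/I on L2; bus BusRd; mem=10
  op9 P0: store L5 := 52 → M/I/I/I on L5; bus BusRdX Flush; mem=9
  op10 P0: store L5 := 42 → M/I/I/I on L5; bus (none); mem=9
  op11 P3: load  L6 → O/I/I/S on L6; bus BusRd; mem=60
  op12 P0: load  L2 → S/S/I/I on L2; bus (none); mem=10

bus = BusRdX,Flush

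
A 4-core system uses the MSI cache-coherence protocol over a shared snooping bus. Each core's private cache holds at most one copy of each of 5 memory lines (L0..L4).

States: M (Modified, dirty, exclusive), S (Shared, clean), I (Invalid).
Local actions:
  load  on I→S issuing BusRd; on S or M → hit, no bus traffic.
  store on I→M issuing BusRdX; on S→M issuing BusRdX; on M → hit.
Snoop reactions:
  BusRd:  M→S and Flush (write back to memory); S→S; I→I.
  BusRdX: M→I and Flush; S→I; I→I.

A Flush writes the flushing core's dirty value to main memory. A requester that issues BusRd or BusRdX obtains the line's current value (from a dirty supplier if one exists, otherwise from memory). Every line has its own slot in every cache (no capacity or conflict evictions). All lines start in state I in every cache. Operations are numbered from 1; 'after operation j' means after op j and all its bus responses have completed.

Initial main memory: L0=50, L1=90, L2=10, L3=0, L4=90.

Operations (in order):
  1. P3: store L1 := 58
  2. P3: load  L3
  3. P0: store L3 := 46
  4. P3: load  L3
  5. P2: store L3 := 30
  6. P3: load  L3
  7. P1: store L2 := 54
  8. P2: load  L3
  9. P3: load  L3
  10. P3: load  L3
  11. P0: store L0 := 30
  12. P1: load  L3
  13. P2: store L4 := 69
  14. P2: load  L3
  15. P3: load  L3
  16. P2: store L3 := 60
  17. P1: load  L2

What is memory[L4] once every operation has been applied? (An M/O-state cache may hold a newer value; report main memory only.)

memory[L4] = 90

[1] P3: store L1 := 58 | P0:I, P1:I, P2:I, P3:M(58) | bus: BusRdX
[2] P3: load  L3 | P0:I, P1:I, P2:I, P3:S(0) | bus: BusRd
[3] P0: store L3 := 46 | P0:M(46), P1:I, P2:I, P3:I | bus: BusRdX
[4] P3: load  L3 | P0:S(46), P1:I, P2:I, P3:S(46) | bus: BusRd,Flush
[5] P2: store L3 := 30 | P0:I, P1:I, P2:M(30), P3:I | bus: BusRdX
[6] P3: load  L3 | P0:I, P1:I, P2:S(30), P3:S(30) | bus: BusRd,Flush
[7] P1: store L2 := 54 | P0:I, P1:M(54), P2:I, P3:I | bus: BusRdX
[8] P2: load  L3 | P0:I, P1:I, P2:S(30), P3:S(30) | bus: none
[9] P3: load  L3 | P0:I, P1:I, P2:S(30), P3:S(30) | bus: none
[10] P3: load  L3 | P0:I, P1:I, P2:S(30), P3:S(30) | bus: none
[11] P0: store L0 := 30 | P0:M(30), P1:I, P2:I, P3:I | bus: BusRdX
[12] P1: load  L3 | P0:I, P1:S(30), P2:S(30), P3:S(30) | bus: BusRd
[13] P2: store L4 := 69 | P0:I, P1:I, P2:M(69), P3:I | bus: BusRdX
[14] P2: load  L3 | P0:I, P1:S(30), P2:S(30), P3:S(30) | bus: none
[15] P3: load  L3 | P0:I, P1:S(30), P2:S(30), P3:S(30) | bus: none
[16] P2: store L3 := 60 | P0:I, P1:I, P2:M(60), P3:I | bus: BusRdX
[17] P1: load  L2 | P0:I, P1:M(54), P2:I, P3:I | bus: none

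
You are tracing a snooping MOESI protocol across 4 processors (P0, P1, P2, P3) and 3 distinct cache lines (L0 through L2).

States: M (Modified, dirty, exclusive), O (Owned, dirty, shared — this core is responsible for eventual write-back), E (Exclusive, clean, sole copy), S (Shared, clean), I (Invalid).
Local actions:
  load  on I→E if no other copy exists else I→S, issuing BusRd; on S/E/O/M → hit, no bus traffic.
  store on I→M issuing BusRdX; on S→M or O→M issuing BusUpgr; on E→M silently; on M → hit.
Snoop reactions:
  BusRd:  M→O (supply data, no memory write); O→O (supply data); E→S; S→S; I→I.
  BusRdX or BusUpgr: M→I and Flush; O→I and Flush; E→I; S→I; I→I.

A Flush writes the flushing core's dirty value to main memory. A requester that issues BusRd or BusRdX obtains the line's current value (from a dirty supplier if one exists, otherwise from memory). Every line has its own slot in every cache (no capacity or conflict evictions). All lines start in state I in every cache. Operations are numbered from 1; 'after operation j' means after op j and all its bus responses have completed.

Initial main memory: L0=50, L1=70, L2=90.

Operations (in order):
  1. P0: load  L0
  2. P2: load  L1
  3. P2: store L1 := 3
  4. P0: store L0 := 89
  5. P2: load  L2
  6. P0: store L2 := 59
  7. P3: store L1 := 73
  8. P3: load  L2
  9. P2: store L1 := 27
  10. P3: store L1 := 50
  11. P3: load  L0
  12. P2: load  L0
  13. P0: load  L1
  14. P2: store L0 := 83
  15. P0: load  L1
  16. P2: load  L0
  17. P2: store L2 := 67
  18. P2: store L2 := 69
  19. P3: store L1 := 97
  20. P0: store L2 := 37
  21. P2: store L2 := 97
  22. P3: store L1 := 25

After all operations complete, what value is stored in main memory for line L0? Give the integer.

memory[L0] = 89

  op1 P0: load  L0 → E/I/I/I on L0; bus BusRd; mem=50
  op2 P2: load  L1 → I/I/E/I on L1; bus BusRd; mem=70
  op3 P2: store L1 := 3 → I/I/M/I on L1; bus (none); mem=70
  op4 P0: store L0 := 89 → M/I/I/I on L0; bus (none); mem=50
  op5 P2: load  L2 → I/I/E/I on L2; bus BusRd; mem=90
  op6 P0: store L2 := 59 → M/I/I/I on L2; bus BusRdX; mem=90
  op7 P3: store L1 := 73 → I/I/I/M on L1; bus BusRdX Flush; mem=3
  op8 P3: load  L2 → O/I/I/S on L2; bus BusRd; mem=90
  op9 P2: store L1 := 27 → I/I/M/I on L1; bus BusRdX Flush; mem=73
  op10 P3: store L1 := 50 → I/I/I/M on L1; bus BusRdX Flush; mem=27
  op11 P3: load  L0 → O/I/I/S on L0; bus BusRd; mem=50
  op12 P2: load  L0 → O/I/S/S on L0; bus BusRd; mem=50
  op13 P0: load  L1 → S/I/I/O on L1; bus BusRd; mem=27
  op14 P2: store L0 := 83 → I/I/M/I on L0; bus BusUpgr Flush; mem=89
  op15 P0: load  L1 → S/I/I/O on L1; bus (none); mem=27
  op16 P2: load  L0 → I/I/M/I on L0; bus (none); mem=89
  op17 P2: store L2 := 67 → I/I/M/I on L2; bus BusRdX Flush; mem=59
  op18 P2: store L2 := 69 → I/I/M/I on L2; bus (none); mem=59
  op19 P3: store L1 := 97 → I/I/I/M on L1; bus BusUpgr; mem=27
  op20 P0: store L2 := 37 → M/I/I/I on L2; bus BusRdX Flush; mem=69
  op21 P2: store L2 := 97 → I/I/M/I on L2; bus BusRdX Flush; mem=37
  op22 P3: store L1 := 25 → I/I/I/M on L1; bus (none); mem=27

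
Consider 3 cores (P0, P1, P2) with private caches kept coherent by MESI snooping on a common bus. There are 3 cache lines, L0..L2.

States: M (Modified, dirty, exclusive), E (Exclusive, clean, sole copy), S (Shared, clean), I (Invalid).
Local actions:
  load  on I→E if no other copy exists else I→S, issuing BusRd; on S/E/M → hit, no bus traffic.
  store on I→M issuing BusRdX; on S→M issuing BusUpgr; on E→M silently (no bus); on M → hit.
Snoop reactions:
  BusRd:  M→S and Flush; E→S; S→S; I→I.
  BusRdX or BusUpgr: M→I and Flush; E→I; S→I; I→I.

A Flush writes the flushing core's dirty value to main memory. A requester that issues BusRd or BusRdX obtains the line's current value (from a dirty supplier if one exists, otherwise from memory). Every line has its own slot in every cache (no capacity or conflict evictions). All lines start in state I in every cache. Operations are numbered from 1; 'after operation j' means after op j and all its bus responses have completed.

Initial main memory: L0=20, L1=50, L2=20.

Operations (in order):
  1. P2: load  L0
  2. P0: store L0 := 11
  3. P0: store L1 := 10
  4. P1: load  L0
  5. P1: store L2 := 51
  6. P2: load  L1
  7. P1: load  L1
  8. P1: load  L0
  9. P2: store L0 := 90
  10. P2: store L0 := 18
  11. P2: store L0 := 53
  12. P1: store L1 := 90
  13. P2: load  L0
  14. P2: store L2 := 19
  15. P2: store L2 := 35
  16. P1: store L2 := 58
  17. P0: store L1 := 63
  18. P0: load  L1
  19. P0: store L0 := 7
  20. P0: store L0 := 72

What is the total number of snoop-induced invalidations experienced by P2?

[1] P2: load  L0 | P0:I, P1:I, P2:E(20) | bus: BusRd
[2] P0: store L0 := 11 | P0:M(11), P1:I, P2:I | bus: BusRdX
[3] P0: store L1 := 10 | P0:M(10), P1:I, P2:I | bus: BusRdX
[4] P1: load  L0 | P0:S(11), P1:S(11), P2:I | bus: BusRd,Flush
[5] P1: store L2 := 51 | P0:I, P1:M(51), P2:I | bus: BusRdX
[6] P2: load  L1 | P0:S(10), P1:I, P2:S(10) | bus: BusRd,Flush
[7] P1: load  L1 | P0:S(10), P1:S(10), P2:S(10) | bus: BusRd
[8] P1: load  L0 | P0:S(11), P1:S(11), P2:I | bus: none
[9] P2: store L0 := 90 | P0:I, P1:I, P2:M(90) | bus: BusRdX
[10] P2: store L0 := 18 | P0:I, P1:I, P2:M(18) | bus: none
[11] P2: store L0 := 53 | P0:I, P1:I, P2:M(53) | bus: none
[12] P1: store L1 := 90 | P0:I, P1:M(90), P2:I | bus: BusUpgr
[13] P2: load  L0 | P0:I, P1:I, P2:M(53) | bus: none
[14] P2: store L2 := 19 | P0:I, P1:I, P2:M(19) | bus: BusRdX,Flush
[15] P2: store L2 := 35 | P0:I, P1:I, P2:M(35) | bus: none
[16] P1: store L2 := 58 | P0:I, P1:M(58), P2:I | bus: BusRdX,Flush
[17] P0: store L1 := 63 | P0:M(63), P1:I, P2:I | bus: BusRdX,Flush
[18] P0: load  L1 | P0:M(63), P1:I, P2:I | bus: none
[19] P0: store L0 := 7 | P0:M(7), P1:I, P2:I | bus: BusRdX,Flush
[20] P0: store L0 := 72 | P0:M(72), P1:I, P2:I | bus: none

invalidations = 4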